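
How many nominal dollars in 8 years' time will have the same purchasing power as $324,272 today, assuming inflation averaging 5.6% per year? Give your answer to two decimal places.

$501,442.10

Cumulative price-level factor: (1+5.6%)^8 ≈ 1.5463626292.
The nominal amount required is $324,272 scaled up by that factor.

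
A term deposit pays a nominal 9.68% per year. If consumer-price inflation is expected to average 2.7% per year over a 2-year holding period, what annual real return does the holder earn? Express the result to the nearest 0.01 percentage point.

6.80%

With constant rates the annual real return is the same each year: (1+9.68%)/(1+2.7%) − 1 = 0.06796.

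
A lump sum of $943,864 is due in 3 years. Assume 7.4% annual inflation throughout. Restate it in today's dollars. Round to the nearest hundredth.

$761,897.55

Price-level factor over 3 years: (1 + 7.4%)^3 = 1.238833224.
Purchasing power today: $943,864 divided by that factor.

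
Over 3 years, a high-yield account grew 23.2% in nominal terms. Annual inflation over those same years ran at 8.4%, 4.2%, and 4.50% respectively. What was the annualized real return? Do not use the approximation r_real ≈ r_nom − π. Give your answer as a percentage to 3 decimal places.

1.438%

Cumulative inflation factor: 1.084 × 1.042 × 1.0450 ≈ 1.18036.
Nominal growth factor: 1.23200. Real growth factor = 1.23200 / 1.18036 ≈ 1.04375.
Annualized: 1.04375^(1/3) − 1 ≈ 0.01438.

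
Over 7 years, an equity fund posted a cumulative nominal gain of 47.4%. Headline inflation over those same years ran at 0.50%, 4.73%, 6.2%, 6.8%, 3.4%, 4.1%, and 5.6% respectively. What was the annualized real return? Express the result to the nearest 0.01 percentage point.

1.19%

Cumulative inflation factor: 1.0050 × 1.0473 × 1.062 × 1.068 × 1.034 × 1.041 × 1.056 ≈ 1.35696.
Nominal growth factor: 1.47400. Real growth factor = 1.47400 / 1.35696 ≈ 1.08625.
Annualized: 1.08625^(1/7) − 1 ≈ 0.01189.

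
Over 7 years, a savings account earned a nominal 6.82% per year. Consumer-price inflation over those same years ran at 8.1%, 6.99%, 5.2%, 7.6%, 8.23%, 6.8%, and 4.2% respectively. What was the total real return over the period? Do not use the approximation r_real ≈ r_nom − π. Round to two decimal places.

0.64%

Cumulative inflation factor: 1.081 × 1.0699 × 1.052 × 1.076 × 1.0823 × 1.068 × 1.042 ≈ 1.57683.
Nominal growth factor: 1.58697. Real growth factor = 1.58697 / 1.57683 ≈ 1.00643.
Total real return ≈ 0.6432%.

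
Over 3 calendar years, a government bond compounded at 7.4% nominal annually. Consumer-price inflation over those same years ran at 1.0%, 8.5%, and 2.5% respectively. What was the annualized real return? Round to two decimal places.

Cumulative inflation factor: 1.010 × 1.085 × 1.025 ≈ 1.12325.
Nominal growth factor: 1.23883. Real growth factor = 1.23883 / 1.12325 ≈ 1.10290.
Annualized: 1.10290^(1/3) − 1 ≈ 0.03319.

3.32%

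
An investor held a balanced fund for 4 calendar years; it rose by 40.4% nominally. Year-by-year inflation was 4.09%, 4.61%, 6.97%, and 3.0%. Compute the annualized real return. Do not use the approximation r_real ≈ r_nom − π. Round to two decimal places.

Cumulative inflation factor: 1.0409 × 1.0461 × 1.0697 × 1.030 ≈ 1.19972.
Nominal growth factor: 1.40400. Real growth factor = 1.40400 / 1.19972 ≈ 1.17027.
Annualized: 1.17027^(1/4) − 1 ≈ 0.04009.

4.01%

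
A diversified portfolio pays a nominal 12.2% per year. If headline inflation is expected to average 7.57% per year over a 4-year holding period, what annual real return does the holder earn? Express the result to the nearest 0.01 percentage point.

4.30%

With constant rates the annual real return is the same each year: (1+12.2%)/(1+7.57%) − 1 = 0.04304.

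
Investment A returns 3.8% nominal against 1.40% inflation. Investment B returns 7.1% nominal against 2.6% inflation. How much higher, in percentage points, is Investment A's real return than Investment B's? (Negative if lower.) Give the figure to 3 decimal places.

-2.019

Investment A real return: 1.038/1.0140 − 1 = 2.3669%.
Investment B real return: 1.071/1.026 − 1 = 4.3860%.
Difference: 2.3669 − 4.3860 = -2.0191 pp.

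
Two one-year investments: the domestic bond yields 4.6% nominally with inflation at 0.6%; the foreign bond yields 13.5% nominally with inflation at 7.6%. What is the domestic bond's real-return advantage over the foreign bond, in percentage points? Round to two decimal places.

-1.51

The domestic bond real return: 1.046/1.006 − 1 = 3.976%.
The foreign bond real return: 1.135/1.076 − 1 = 5.483%.
Difference: 3.976 − 5.483 = -1.507 pp.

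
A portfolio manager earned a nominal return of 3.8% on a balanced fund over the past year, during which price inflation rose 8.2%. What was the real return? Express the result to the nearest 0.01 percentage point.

-4.07%

Real return via the Fisher equation: (1 + 3.8%)/(1 + 8.2%) − 1 = 1.038/1.082 − 1 ≈ -0.04067.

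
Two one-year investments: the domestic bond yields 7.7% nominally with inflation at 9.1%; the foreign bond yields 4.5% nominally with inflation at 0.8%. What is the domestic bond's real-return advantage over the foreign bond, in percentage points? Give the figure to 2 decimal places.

The domestic bond real return: 1.077/1.091 − 1 = -1.283%.
The foreign bond real return: 1.045/1.008 − 1 = 3.671%.
Difference: -1.283 − 3.671 = -4.954 pp.

-4.95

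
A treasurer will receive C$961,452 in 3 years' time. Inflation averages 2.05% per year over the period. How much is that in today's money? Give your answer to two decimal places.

Price-level factor over 3 years: (1 + 2.05%)^3 ≈ 1.0627693651.
Purchasing power today: C$961,452 divided by that factor.

C$904,666.65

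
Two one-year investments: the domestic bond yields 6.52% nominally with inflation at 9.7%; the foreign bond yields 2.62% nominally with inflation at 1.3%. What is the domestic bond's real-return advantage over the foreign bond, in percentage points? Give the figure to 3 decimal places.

The domestic bond real return: 1.0652/1.097 − 1 = -2.8988%.
The foreign bond real return: 1.0262/1.013 − 1 = 1.3031%.
Difference: -2.8988 − 1.3031 = -4.2019 pp.

-4.202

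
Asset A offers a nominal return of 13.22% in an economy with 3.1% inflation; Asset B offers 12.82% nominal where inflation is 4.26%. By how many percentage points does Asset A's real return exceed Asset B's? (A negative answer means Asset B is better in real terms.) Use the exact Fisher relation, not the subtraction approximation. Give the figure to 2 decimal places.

Asset A real return: 1.1322/1.031 − 1 = 9.816%.
Asset B real return: 1.1282/1.0426 − 1 = 8.210%.
Difference: 9.816 − 8.210 = 1.606 pp.

1.61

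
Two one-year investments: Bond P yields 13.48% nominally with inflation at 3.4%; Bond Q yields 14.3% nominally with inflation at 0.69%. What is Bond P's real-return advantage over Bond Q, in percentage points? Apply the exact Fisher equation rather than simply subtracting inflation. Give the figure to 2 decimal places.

Bond P real return: 1.1348/1.034 − 1 = 9.749%.
Bond Q real return: 1.143/1.0069 − 1 = 13.517%.
Difference: 9.749 − 13.517 = -3.768 pp.

-3.77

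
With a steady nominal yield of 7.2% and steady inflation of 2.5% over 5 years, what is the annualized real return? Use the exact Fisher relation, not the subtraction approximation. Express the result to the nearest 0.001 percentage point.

4.585%

With constant rates the annual real return is the same each year: (1+7.2%)/(1+2.5%) − 1 = 0.04585.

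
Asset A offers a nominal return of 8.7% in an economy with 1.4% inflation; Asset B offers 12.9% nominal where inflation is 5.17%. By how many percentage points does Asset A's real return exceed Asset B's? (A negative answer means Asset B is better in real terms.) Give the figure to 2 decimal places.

-0.15

Asset A real return: 1.087/1.014 − 1 = 7.199%.
Asset B real return: 1.129/1.0517 − 1 = 7.350%.
Difference: 7.199 − 7.350 = -0.151 pp.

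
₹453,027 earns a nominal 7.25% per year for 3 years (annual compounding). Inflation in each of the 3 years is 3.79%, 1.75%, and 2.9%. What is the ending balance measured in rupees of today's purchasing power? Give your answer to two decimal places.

Nominal value at maturity: ₹453,027 × (1 + 7.25%)^3 ≈ ₹558,876.68.
Price-level factor over 3 years: 1.0379 × 1.0175 × 1.029 ≈ 1.0866890843.
Dividing the nominal maturity value by the price-level factor gives the value in today's money.

₹514,293.08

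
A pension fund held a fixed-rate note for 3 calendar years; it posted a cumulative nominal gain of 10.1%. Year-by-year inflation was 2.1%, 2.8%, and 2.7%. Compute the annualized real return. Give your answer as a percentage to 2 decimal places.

Cumulative inflation factor: 1.021 × 1.028 × 1.027 ≈ 1.07793.
Nominal growth factor: 1.10100. Real growth factor = 1.10100 / 1.07793 ≈ 1.02141.
Annualized: 1.02141^(1/3) − 1 ≈ 0.00708.

0.71%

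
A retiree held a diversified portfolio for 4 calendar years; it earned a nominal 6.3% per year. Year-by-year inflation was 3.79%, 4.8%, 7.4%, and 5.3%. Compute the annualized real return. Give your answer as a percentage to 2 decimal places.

0.94%

Cumulative inflation factor: 1.0379 × 1.048 × 1.074 × 1.053 ≈ 1.23013.
Nominal growth factor: 1.27683. Real growth factor = 1.27683 / 1.23013 ≈ 1.03797.
Annualized: 1.03797^(1/4) − 1 ≈ 0.00936.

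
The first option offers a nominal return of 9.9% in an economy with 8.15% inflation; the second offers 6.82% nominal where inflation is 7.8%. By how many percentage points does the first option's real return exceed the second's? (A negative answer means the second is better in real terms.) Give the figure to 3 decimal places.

2.527

The first option real return: 1.099/1.0815 − 1 = 1.6181%.
The second real return: 1.0682/1.078 − 1 = -0.9091%.
Difference: 1.6181 − (-0.9091) = 2.5272 pp.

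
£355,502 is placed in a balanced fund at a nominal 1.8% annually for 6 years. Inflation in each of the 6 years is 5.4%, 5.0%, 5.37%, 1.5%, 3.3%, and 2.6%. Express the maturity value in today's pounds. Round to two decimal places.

£315,404.66

Nominal value at maturity: £355,502 × (1 + 1.8%)^6 ≈ £395,665.99.
Price-level factor over 6 years: 1.054 × 1.050 × 1.0537 × 1.015 × 1.033 × 1.026 ≈ 1.2544709668.
Dividing the nominal maturity value by the price-level factor gives the value in today's money.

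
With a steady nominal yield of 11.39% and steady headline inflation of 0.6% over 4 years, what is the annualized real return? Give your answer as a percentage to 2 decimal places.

With constant rates the annual real return is the same each year: (1+11.39%)/(1+0.6%) − 1 = 0.10726.

10.73%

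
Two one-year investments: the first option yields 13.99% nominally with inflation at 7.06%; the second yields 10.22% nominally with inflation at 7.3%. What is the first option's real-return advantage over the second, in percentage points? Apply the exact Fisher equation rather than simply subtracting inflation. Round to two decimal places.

The first option real return: 1.1399/1.0706 − 1 = 6.473%.
The second real return: 1.1022/1.073 − 1 = 2.721%.
Difference: 6.473 − 2.721 = 3.752 pp.

3.75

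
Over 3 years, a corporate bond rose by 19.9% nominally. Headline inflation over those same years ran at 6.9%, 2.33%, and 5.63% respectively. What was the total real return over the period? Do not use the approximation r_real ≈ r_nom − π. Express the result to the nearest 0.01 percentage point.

3.77%

Cumulative inflation factor: 1.069 × 1.0233 × 1.0563 ≈ 1.15549.
Nominal growth factor: 1.19900. Real growth factor = 1.19900 / 1.15549 ≈ 1.03765.
Total real return ≈ 3.7651%.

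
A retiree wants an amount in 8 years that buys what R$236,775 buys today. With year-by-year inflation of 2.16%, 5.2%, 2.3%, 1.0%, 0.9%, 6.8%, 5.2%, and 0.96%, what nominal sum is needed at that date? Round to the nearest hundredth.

R$300,924.10

Cumulative price-level factor: 1.0216 × 1.052 × 1.023 × 1.010 × 1.009 × 1.068 × 1.052 × 1.0096 ≈ 1.2709285396.
The nominal amount required is R$236,775 scaled up by that factor.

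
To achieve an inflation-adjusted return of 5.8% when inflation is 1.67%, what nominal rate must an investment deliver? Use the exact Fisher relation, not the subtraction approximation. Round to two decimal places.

By the Fisher equation, 1 + r_nom = (1 + 5.8%)(1 + 1.67%) = 1.058 × 1.0167 = 1.0756686.
So r_nom = 7.56686%.

7.57%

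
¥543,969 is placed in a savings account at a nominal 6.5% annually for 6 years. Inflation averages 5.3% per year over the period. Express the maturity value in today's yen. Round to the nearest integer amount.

Nominal value at maturity: ¥543,969 × (1 + 6.5%)^6 ≈ ¥793,728.
Price-level factor over 6 years: (1 + 5.3%)^6 ≈ 1.3632334286.
Dividing the nominal maturity value by the price-level factor gives the value in today's money.

¥582,239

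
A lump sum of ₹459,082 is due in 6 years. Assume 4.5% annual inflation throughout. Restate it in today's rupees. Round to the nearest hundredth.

Price-level factor over 6 years: (1 + 4.5%)^6 ≈ 1.3022601248.
Purchasing power today: ₹459,082 divided by that factor.

₹352,527.11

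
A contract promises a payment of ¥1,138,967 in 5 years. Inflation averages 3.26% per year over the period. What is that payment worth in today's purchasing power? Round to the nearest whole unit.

Price-level factor over 5 years: (1 + 3.26%)^5 ≈ 1.1739797439.
Purchasing power today: ¥1,138,967 divided by that factor.

¥970,176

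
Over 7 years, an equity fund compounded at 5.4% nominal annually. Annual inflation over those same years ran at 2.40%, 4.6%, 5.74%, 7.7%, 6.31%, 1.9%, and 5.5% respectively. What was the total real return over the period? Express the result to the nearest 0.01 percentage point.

3.66%

Cumulative inflation factor: 1.0240 × 1.046 × 1.0574 × 1.077 × 1.0631 × 1.019 × 1.055 ≈ 1.39408.
Nominal growth factor: 1.44505. Real growth factor = 1.44505 / 1.39408 ≈ 1.03657.
Total real return ≈ 3.6566%.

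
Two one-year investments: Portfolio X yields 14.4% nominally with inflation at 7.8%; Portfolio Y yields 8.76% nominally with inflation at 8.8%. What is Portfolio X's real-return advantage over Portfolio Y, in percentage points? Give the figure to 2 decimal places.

Portfolio X real return: 1.144/1.078 − 1 = 6.122%.
Portfolio Y real return: 1.0876/1.088 − 1 = -0.037%.
Difference: 6.122 − (-0.037) = 6.159 pp.

6.16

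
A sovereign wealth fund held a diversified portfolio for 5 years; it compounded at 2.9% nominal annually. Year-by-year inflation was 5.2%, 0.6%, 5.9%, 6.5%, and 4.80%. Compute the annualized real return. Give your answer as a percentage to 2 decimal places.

Cumulative inflation factor: 1.052 × 1.006 × 1.059 × 1.065 × 1.0480 ≈ 1.25089.
Nominal growth factor: 1.15366. Real growth factor = 1.15366 / 1.25089 ≈ 0.92227.
Annualized: 0.92227^(1/5) − 1 ≈ -0.01605.

-1.61%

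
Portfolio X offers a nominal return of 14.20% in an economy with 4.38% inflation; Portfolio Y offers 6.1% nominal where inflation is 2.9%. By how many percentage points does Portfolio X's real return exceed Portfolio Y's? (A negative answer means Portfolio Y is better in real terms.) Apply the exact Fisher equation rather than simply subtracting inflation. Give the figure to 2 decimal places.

Portfolio X real return: 1.1420/1.0438 − 1 = 9.408%.
Portfolio Y real return: 1.061/1.029 − 1 = 3.110%.
Difference: 9.408 − 3.110 = 6.298 pp.

6.30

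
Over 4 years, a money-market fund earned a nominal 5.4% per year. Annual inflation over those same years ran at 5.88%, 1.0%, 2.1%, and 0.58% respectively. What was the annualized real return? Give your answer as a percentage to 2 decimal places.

Cumulative inflation factor: 1.0588 × 1.010 × 1.021 × 1.0058 ≈ 1.09818.
Nominal growth factor: 1.23413. Real growth factor = 1.23413 / 1.09818 ≈ 1.12380.
Annualized: 1.12380^(1/4) − 1 ≈ 0.02961.

2.96%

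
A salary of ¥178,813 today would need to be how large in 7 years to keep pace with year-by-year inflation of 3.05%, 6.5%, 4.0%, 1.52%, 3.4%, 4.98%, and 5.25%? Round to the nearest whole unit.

Cumulative price-level factor: 1.0305 × 1.065 × 1.040 × 1.0152 × 1.034 × 1.0498 × 1.0525 ≈ 1.3238286141.
Multiplying ¥178,813 by the price-level factor gives the future nominal sum.

¥236,718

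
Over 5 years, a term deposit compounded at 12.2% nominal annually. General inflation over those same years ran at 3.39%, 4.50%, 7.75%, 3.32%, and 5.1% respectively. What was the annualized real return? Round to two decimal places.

7.06%

Cumulative inflation factor: 1.0339 × 1.0450 × 1.0775 × 1.0332 × 1.051 ≈ 1.26415.
Nominal growth factor: 1.77813. Real growth factor = 1.77813 / 1.26415 ≈ 1.40658.
Annualized: 1.40658^(1/5) − 1 ≈ 0.07061.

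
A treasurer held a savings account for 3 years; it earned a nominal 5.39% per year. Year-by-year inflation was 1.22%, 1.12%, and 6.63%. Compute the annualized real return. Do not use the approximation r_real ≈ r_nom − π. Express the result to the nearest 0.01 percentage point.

Cumulative inflation factor: 1.0122 × 1.0112 × 1.0663 ≈ 1.09140.
Nominal growth factor: 1.17057. Real growth factor = 1.17057 / 1.09140 ≈ 1.07254.
Annualized: 1.07254^(1/3) − 1 ≈ 0.02362.

2.36%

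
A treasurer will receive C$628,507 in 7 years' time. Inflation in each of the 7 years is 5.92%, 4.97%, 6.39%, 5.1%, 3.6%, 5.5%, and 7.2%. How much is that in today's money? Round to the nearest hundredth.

C$431,475.78

Price-level factor over 7 years: 1.0592 × 1.0497 × 1.0639 × 1.051 × 1.036 × 1.055 × 1.072 ≈ 1.4566449067.
Purchasing power today: C$628,507 divided by that factor.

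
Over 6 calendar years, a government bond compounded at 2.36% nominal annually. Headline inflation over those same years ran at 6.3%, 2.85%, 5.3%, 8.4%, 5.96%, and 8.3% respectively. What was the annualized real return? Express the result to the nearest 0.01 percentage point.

Cumulative inflation factor: 1.063 × 1.0285 × 1.053 × 1.084 × 1.0596 × 1.083 ≈ 1.43207.
Nominal growth factor: 1.15022. Real growth factor = 1.15022 / 1.43207 ≈ 0.80319.
Annualized: 0.80319^(1/6) − 1 ≈ -0.03587.

-3.59%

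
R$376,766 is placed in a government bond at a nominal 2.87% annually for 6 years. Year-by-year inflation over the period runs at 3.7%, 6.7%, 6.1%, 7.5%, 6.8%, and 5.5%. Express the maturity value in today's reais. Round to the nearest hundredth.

Nominal value at maturity: R$376,766 × (1 + 2.87%)^6 ≈ R$446,482.19.
Price-level factor over 6 years: 1.037 × 1.067 × 1.061 × 1.075 × 1.068 × 1.055 ≈ 1.4219709899.
Dividing the nominal maturity value by the price-level factor gives the value in today's money.

R$313,988.26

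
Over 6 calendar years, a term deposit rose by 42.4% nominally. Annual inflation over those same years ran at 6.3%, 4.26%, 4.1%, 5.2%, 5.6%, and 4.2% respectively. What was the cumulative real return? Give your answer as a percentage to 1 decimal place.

6.6%

Cumulative inflation factor: 1.063 × 1.0426 × 1.041 × 1.052 × 1.056 × 1.042 ≈ 1.33552.
Nominal growth factor: 1.42400. Real growth factor = 1.42400 / 1.33552 ≈ 1.06625.
Total real return ≈ 6.6255%.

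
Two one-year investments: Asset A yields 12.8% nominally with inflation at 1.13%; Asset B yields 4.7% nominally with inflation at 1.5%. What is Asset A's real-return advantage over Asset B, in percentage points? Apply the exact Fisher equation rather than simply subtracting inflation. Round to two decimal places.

8.39

Asset A real return: 1.128/1.0113 − 1 = 11.540%.
Asset B real return: 1.047/1.015 − 1 = 3.153%.
Difference: 11.540 − 3.153 = 8.387 pp.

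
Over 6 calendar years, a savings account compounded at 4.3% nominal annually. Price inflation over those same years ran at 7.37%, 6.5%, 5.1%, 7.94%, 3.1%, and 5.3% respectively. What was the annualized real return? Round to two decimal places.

Cumulative inflation factor: 1.0737 × 1.065 × 1.051 × 1.0794 × 1.031 × 1.053 ≈ 1.40833.
Nominal growth factor: 1.28738. Real growth factor = 1.28738 / 1.40833 ≈ 0.91412.
Annualized: 0.91412^(1/6) − 1 ≈ -0.01485.

-1.49%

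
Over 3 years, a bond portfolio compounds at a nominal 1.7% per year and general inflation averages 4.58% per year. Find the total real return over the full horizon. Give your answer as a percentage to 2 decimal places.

-8.04%

The annual real rate is (1+1.7%)/(1+4.58%) − 1 = -2.7539%.
Compounded over 3 years: (1 + -0.027539)^3 − 1 ≈ -0.08036.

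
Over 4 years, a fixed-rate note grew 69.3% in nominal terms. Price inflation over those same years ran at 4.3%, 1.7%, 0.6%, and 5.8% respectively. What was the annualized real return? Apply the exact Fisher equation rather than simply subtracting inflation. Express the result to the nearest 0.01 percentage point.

Cumulative inflation factor: 1.043 × 1.017 × 1.006 × 1.058 ≈ 1.12899.
Nominal growth factor: 1.69300. Real growth factor = 1.69300 / 1.12899 ≈ 1.49957.
Annualized: 1.49957^(1/4) − 1 ≈ 0.10660.

10.66%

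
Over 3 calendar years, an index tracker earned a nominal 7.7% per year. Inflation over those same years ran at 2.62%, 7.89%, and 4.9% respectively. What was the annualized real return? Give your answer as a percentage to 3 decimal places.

2.460%

Cumulative inflation factor: 1.0262 × 1.0789 × 1.049 ≈ 1.16142.
Nominal growth factor: 1.24924. Real growth factor = 1.24924 / 1.16142 ≈ 1.07562.
Annualized: 1.07562^(1/3) − 1 ≈ 0.02460.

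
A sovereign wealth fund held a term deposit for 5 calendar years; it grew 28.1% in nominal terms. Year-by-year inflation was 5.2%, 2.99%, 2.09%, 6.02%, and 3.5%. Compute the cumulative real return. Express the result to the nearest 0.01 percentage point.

5.54%

Cumulative inflation factor: 1.052 × 1.0299 × 1.0209 × 1.0602 × 1.035 ≈ 1.21373.
Nominal growth factor: 1.28100. Real growth factor = 1.28100 / 1.21373 ≈ 1.05542.
Total real return ≈ 5.5424%.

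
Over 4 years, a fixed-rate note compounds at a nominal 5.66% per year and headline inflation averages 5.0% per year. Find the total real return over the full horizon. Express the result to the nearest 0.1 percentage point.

The annual real rate is (1+5.66%)/(1+5.0%) − 1 = 0.6286%.
Compounded over 4 years: (1 + 0.006286)^4 − 1 ≈ 0.02538.

2.5%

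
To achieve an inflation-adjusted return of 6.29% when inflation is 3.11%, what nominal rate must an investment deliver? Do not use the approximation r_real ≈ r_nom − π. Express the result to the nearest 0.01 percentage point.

By the Fisher equation, 1 + r_nom = (1 + 6.29%)(1 + 3.11%) = 1.0629 × 1.0311 = 1.09595619.
So r_nom = 9.595619%.

9.60%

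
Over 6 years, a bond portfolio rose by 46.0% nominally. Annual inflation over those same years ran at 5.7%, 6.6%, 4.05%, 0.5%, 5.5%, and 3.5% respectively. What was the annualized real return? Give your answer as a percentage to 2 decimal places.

2.13%

Cumulative inflation factor: 1.057 × 1.066 × 1.0405 × 1.005 × 1.055 × 1.035 ≈ 1.28657.
Nominal growth factor: 1.46000. Real growth factor = 1.46000 / 1.28657 ≈ 1.13480.
Annualized: 1.13480^(1/6) − 1 ≈ 0.02130.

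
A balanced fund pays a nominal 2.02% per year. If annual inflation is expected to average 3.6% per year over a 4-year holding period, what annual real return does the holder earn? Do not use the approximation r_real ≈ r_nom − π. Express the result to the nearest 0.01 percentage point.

With constant rates the annual real return is the same each year: (1+2.02%)/(1+3.6%) − 1 = -0.01525.

-1.53%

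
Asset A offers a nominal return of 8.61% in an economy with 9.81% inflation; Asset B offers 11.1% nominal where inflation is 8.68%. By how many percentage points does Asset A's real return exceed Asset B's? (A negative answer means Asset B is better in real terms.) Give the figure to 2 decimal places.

-3.32

Asset A real return: 1.0861/1.0981 − 1 = -1.093%.
Asset B real return: 1.111/1.0868 − 1 = 2.227%.
Difference: -1.093 − 2.227 = -3.320 pp.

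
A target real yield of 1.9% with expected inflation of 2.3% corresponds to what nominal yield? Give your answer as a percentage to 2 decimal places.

4.24%

By the Fisher equation, 1 + r_nom = (1 + 1.9%)(1 + 2.3%) = 1.019 × 1.023 = 1.042437.
So r_nom = 4.2437%.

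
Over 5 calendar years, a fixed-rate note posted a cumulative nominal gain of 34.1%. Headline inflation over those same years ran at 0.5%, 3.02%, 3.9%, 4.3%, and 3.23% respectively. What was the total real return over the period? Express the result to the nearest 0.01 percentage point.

Cumulative inflation factor: 1.005 × 1.0302 × 1.039 × 1.043 × 1.0323 ≈ 1.15823.
Nominal growth factor: 1.34100. Real growth factor = 1.34100 / 1.15823 ≈ 1.15780.
Total real return ≈ 15.7805%.

15.78%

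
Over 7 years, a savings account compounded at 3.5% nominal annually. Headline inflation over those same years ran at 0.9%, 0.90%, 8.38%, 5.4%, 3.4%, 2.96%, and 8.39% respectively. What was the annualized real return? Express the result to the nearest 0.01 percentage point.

Cumulative inflation factor: 1.009 × 1.0090 × 1.0838 × 1.054 × 1.034 × 1.0296 × 1.0839 ≈ 1.34199.
Nominal growth factor: 1.27228. Real growth factor = 1.27228 / 1.34199 ≈ 0.94805.
Annualized: 0.94805^(1/7) − 1 ≈ -0.00759.

-0.76%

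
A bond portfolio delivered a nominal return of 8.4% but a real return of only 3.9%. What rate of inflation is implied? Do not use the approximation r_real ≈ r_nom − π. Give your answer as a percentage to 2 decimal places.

4.33%

From (1+r_nom) = (1+r_real)(1+π), we get 1+π = (1 + 8.4%)/(1 + 3.9%) = 1.084/1.039 ≈ 1.04331.
So π ≈ 4.3311%.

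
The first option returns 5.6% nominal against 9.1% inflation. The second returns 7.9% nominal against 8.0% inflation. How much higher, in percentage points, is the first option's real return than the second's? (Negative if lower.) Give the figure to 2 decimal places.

The first option real return: 1.056/1.091 − 1 = -3.208%.
The second real return: 1.079/1.080 − 1 = -0.093%.
Difference: -3.208 − (-0.093) = -3.115 pp.

-3.12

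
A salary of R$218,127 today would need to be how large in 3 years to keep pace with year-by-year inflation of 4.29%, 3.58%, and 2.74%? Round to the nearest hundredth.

R$242,084.82

Cumulative price-level factor: 1.0429 × 1.0358 × 1.0274 ≈ 1.1098342815.
The nominal amount required is R$218,127 scaled up by that factor.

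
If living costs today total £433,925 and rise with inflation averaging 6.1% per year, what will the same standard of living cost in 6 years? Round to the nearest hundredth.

£619,023.27

Cumulative price-level factor: (1+6.1%)^6 ≈ 1.4265674267.
The nominal amount required is £433,925 scaled up by that factor.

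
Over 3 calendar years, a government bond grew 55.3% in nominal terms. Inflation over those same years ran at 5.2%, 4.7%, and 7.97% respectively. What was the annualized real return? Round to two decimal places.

9.30%

Cumulative inflation factor: 1.052 × 1.047 × 1.0797 ≈ 1.18923.
Nominal growth factor: 1.55300. Real growth factor = 1.55300 / 1.18923 ≈ 1.30589.
Annualized: 1.30589^(1/3) − 1 ≈ 0.09304.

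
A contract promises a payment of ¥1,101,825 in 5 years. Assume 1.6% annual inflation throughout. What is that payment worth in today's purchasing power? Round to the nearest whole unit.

Price-level factor over 5 years: (1 + 1.6%)^5 ≈ 1.0826012887.
Purchasing power today: ¥1,101,825 divided by that factor.

¥1,017,757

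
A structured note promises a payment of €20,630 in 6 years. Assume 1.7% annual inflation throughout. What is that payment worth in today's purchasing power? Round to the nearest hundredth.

€18,645.48

Price-level factor over 6 years: (1 + 1.7%)^6 ≈ 1.1064345214.
Purchasing power today: €20,630 divided by that factor.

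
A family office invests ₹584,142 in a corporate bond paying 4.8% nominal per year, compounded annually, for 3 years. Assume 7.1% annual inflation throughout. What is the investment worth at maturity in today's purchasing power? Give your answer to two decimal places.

Nominal value at maturity: ₹584,142 × (1 + 4.8%)^3 ≈ ₹672,360.64.
Price-level factor over 3 years: (1 + 7.1%)^3 = 1.228480911.
The maturity value deflated by that factor is the answer in today's purchasing power.

₹547,310.61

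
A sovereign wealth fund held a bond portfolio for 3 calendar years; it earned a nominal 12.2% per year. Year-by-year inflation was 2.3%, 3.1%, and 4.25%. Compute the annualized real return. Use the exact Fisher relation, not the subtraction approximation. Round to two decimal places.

Cumulative inflation factor: 1.023 × 1.031 × 1.0425 ≈ 1.09954.
Nominal growth factor: 1.41247. Real growth factor = 1.41247 / 1.09954 ≈ 1.28460.
Annualized: 1.28460^(1/3) − 1 ≈ 0.08707.

8.71%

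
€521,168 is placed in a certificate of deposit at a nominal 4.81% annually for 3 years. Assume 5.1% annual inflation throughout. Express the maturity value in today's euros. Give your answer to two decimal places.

Nominal value at maturity: €521,168 × (1 + 4.81%)^3 ≈ €600,047.88.
Price-level factor over 3 years: (1 + 5.1%)^3 = 1.160935651.
The maturity value deflated by that factor is the answer in today's purchasing power.

€516,865.75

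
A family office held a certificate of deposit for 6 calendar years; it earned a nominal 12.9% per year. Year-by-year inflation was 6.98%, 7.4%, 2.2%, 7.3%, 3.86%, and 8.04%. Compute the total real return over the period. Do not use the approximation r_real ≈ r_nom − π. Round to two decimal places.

Cumulative inflation factor: 1.0698 × 1.074 × 1.022 × 1.073 × 1.0386 × 1.0804 ≈ 1.41381.
Nominal growth factor: 2.07092. Real growth factor = 2.07092 / 1.41381 ≈ 1.46478.
Total real return ≈ 46.4783%.

46.48%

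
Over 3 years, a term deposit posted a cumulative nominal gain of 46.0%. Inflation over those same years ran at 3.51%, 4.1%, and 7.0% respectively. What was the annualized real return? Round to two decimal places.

8.19%

Cumulative inflation factor: 1.0351 × 1.041 × 1.070 ≈ 1.15297.
Nominal growth factor: 1.46000. Real growth factor = 1.46000 / 1.15297 ≈ 1.26630.
Annualized: 1.26630^(1/3) − 1 ≈ 0.08188.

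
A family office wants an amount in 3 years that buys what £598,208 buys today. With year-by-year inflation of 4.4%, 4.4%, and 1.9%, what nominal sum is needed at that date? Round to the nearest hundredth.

£664,396.59

Cumulative price-level factor: 1.044 × 1.044 × 1.019 = 1.110644784.
Multiplying £598,208 by the price-level factor gives the future nominal sum.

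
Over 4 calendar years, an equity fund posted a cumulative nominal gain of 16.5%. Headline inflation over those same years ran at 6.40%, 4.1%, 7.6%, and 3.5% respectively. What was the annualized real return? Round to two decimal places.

-1.42%

Cumulative inflation factor: 1.0640 × 1.041 × 1.076 × 1.035 ≈ 1.23352.
Nominal growth factor: 1.16500. Real growth factor = 1.16500 / 1.23352 ≈ 0.94445.
Annualized: 0.94445^(1/4) − 1 ≈ -0.01419.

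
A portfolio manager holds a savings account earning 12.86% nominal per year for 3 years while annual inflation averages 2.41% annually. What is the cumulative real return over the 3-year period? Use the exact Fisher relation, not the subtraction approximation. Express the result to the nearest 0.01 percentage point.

The annual real rate is (1+12.86%)/(1+2.41%) − 1 = 10.2041%.
Compounded over 3 years: (1 + 0.102041)^3 − 1 ≈ 0.33842.

33.84%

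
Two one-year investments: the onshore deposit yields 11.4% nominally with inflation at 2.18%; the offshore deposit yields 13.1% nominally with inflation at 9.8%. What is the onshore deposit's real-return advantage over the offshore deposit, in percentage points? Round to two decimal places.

The onshore deposit real return: 1.114/1.0218 − 1 = 9.023%.
The offshore deposit real return: 1.131/1.098 − 1 = 3.005%.
Difference: 9.023 − 3.005 = 6.018 pp.

6.02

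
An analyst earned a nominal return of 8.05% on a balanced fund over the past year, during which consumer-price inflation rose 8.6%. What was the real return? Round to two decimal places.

Real return via the Fisher equation: (1 + 8.05%)/(1 + 8.6%) − 1 = 1.0805/1.086 − 1 ≈ -0.00506.

-0.51%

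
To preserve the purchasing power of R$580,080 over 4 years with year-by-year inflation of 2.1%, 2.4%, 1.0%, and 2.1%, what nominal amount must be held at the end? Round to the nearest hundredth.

Cumulative price-level factor: 1.021 × 1.024 × 1.010 × 1.021 ≈ 1.0781341798.
The nominal amount required is R$580,080 scaled up by that factor.

R$625,404.08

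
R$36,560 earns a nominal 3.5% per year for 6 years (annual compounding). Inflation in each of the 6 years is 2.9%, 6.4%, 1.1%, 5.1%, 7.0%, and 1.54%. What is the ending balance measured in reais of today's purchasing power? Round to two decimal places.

R$35,556.29

Nominal value at maturity: R$36,560 × (1 + 3.5%)^6 ≈ R$44,941.57.
Price-level factor over 6 years: 1.029 × 1.064 × 1.011 × 1.051 × 1.070 × 1.0154 ≈ 1.2639555787.
The maturity value deflated by that factor is the answer in today's purchasing power.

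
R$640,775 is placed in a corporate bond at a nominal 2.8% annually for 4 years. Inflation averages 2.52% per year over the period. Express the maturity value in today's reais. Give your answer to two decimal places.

Nominal value at maturity: R$640,775 × (1 + 2.8%)^4 ≈ R$715,612.66.
Price-level factor over 4 years: (1 + 2.52%)^4 ≈ 1.1046746553.
The maturity value deflated by that factor is the answer in today's purchasing power.

R$647,804.00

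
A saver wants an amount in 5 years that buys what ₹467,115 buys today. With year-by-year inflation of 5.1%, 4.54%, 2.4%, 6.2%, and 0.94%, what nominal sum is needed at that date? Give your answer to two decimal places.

Cumulative price-level factor: 1.051 × 1.0454 × 1.024 × 1.062 × 1.0094 ≈ 1.2060713072.
The nominal amount required is ₹467,115 scaled up by that factor.

₹563,374.00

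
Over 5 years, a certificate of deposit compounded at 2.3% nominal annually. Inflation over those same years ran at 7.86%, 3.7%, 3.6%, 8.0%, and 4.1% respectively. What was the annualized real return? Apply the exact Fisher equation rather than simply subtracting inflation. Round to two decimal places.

-2.97%

Cumulative inflation factor: 1.0786 × 1.037 × 1.036 × 1.080 × 1.041 ≈ 1.30279.
Nominal growth factor: 1.12041. Real growth factor = 1.12041 / 1.30279 ≈ 0.86001.
Annualized: 0.86001^(1/5) − 1 ≈ -0.02971.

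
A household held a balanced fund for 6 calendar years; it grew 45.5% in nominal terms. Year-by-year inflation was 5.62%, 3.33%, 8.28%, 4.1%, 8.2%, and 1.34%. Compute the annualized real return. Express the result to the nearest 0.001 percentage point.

Cumulative inflation factor: 1.0562 × 1.0333 × 1.0828 × 1.041 × 1.082 × 1.0134 ≈ 1.34890.
Nominal growth factor: 1.45500. Real growth factor = 1.45500 / 1.34890 ≈ 1.07866.
Annualized: 1.07866^(1/6) − 1 ≈ 0.01270.

1.270%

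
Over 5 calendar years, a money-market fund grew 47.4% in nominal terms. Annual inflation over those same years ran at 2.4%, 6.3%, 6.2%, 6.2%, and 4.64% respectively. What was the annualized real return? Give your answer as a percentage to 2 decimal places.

2.79%

Cumulative inflation factor: 1.024 × 1.063 × 1.062 × 1.062 × 1.0464 ≈ 1.28464.
Nominal growth factor: 1.47400. Real growth factor = 1.47400 / 1.28464 ≈ 1.14741.
Annualized: 1.14741^(1/5) − 1 ≈ 0.02788.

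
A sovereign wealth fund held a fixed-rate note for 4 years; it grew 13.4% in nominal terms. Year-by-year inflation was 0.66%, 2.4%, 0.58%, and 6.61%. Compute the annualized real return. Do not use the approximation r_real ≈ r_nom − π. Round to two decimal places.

0.64%

Cumulative inflation factor: 1.0066 × 1.024 × 1.0058 × 1.0661 ≈ 1.10527.
Nominal growth factor: 1.13400. Real growth factor = 1.13400 / 1.10527 ≈ 1.02600.
Annualized: 1.02600^(1/4) − 1 ≈ 0.00644.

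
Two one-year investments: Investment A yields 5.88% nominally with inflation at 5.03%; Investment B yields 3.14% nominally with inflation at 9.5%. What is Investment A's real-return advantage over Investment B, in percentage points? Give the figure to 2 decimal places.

Investment A real return: 1.0588/1.0503 − 1 = 0.809%.
Investment B real return: 1.0314/1.095 − 1 = -5.808%.
Difference: 0.809 − (-5.808) = 6.617 pp.

6.62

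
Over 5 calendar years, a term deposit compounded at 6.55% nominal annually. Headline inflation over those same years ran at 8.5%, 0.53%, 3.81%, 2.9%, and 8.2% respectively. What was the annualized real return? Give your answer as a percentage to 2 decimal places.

1.73%

Cumulative inflation factor: 1.085 × 1.0053 × 1.0381 × 1.029 × 1.082 ≈ 1.26069.
Nominal growth factor: 1.37331. Real growth factor = 1.37331 / 1.26069 ≈ 1.08933.
Annualized: 1.08933^(1/5) − 1 ≈ 0.01726.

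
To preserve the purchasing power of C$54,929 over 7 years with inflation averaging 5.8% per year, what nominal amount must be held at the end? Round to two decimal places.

Cumulative price-level factor: (1+5.8%)^7 ≈ 1.4838830495.
The nominal amount required is C$54,929 scaled up by that factor.

C$81,508.21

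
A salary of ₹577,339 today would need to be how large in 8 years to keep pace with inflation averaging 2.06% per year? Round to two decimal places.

Cumulative price-level factor: (1+2.06%)^8 ≈ 1.1771844373.
The nominal amount required is ₹577,339 scaled up by that factor.

₹679,634.49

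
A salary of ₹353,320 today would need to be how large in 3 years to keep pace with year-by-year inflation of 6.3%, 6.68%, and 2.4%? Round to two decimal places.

Cumulative price-level factor: 1.063 × 1.0668 × 1.024 = 1.1612246016.
The nominal amount required is ₹353,320 scaled up by that factor.

₹410,283.88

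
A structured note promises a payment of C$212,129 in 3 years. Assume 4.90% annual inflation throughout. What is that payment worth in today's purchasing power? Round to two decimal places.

Price-level factor over 3 years: (1 + 4.90%)^3 = 1.154320649.
Purchasing power today: C$212,129 divided by that factor.

C$183,769.56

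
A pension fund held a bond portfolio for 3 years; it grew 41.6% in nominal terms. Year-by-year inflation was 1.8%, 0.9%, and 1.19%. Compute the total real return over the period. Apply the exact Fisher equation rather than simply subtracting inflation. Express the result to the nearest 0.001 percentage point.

36.234%

Cumulative inflation factor: 1.018 × 1.009 × 1.0119 ≈ 1.03939.
Nominal growth factor: 1.41600. Real growth factor = 1.41600 / 1.03939 ≈ 1.36234.
Total real return ≈ 36.2344%.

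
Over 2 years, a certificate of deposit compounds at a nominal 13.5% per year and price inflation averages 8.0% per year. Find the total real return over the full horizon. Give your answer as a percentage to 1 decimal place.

The annual real rate is (1+13.5%)/(1+8.0%) − 1 = 5.0926%.
Compounded over 2 years: (1 + 0.050926)^2 − 1 ≈ 0.10445.

10.4%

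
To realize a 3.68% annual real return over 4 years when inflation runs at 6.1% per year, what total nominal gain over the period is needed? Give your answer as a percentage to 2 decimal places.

Required annual nominal rate: (1+3.68%)(1+6.1%) − 1 = 10.00448%.
Cumulative over 4 years: (1 + 0.1000448)^4 − 1 ≈ 0.46434.

46.43%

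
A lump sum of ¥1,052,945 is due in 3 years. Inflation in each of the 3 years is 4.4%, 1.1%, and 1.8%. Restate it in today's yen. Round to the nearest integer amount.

Price-level factor over 3 years: 1.044 × 1.011 × 1.018 = 1.074482712.
Purchasing power today: ¥1,052,945 divided by that factor.

¥979,955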